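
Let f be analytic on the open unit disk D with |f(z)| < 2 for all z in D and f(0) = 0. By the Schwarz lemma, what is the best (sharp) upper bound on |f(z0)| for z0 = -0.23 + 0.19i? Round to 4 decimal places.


Step 1: g = f/2 maps D -> D with g(0) = 0, so by the Schwarz lemma |g(z)| <= |z|, i.e. |f(z)| <= 2|z|; this is sharp (f(z) = 2z).
Step 2: |z0|^2 = (-0.23)^2 + 0.19^2 = 0.089
Step 3: |z0| = sqrt(0.089) = 0.298329
Step 4: Best bound = 2 * |z0| = 2 * 0.298329 = 0.5967

0.5967


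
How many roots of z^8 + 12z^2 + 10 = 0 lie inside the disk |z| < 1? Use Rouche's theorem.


Step 1: On |z| = 1 the three terms have sizes |z^8| = 1^8 = 1, |12z^2| = 12*1^2 = 12, |10| = 10
Step 2: The dominant term is g(z) = 12z^2; let h(z) = z^8 + 10 so f = g + h
Step 3: On |z| = 1: |g| = 12 and |h| <= 1 + 10 = 11
Step 4: Since 12 > 11, |h| < |g| on |z| = 1, so by Rouche f has the same number of zeros as g inside |z| < 1
Step 5: g(z) = 12z^2 has 2 zeros (at the origin, multiplicity 2) inside |z| < 1. Answer = 2

2


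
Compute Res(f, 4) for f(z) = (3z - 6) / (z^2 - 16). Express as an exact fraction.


Step 1: Q(z) = z^2 - 16 = (z - 4)(z + 4)
Step 2: Q'(z) = 2z
Step 3: Q'(4) = 8, P(4) = 6
Step 4: Res = P(4)/Q'(4) = 6/8 = 3/4

3/4


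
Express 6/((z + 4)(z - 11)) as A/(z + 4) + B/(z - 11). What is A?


Step 1: Multiply both sides by (z + 4) and set z = -4
Step 2: A = 6 / (-4 - 11)
Step 3: A = 6 / (-15)
Step 4: A = -2/5

-2/5


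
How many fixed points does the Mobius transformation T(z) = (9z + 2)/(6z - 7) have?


Step 1: Fixed points satisfy T(z) = z
Step 2: 6z^2 - 16z - 2 = 0
Step 3: Discriminant = (-16)^2 - 4*6*(-2) = 304
Step 4: Number of fixed points = 2

2


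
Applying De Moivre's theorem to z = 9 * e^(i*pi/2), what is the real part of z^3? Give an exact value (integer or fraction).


Step 1: By De Moivre's theorem, z^3 = 9^3 * e^(i*3*pi/2) = 729 * (cos(3*pi/2) + i*sin(3*pi/2))
Step 2: |z|^3 = 9^3 = 729
Step 3: The angle 3*pi/2 already lies in [0, 2*pi)
Step 4: cos(3*pi/2) = 0
Step 5: Re(z^3) = 729 * 0 = 0

0


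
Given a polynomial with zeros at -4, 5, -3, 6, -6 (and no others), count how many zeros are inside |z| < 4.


Step 1: Check each root:
  z = -4: |-4| = 4 >= 4
  z = 5: |5| = 5 >= 4
  z = -3: |-3| = 3 < 4
  z = 6: |6| = 6 >= 4
  z = -6: |-6| = 6 >= 4
Step 2: Count = 1

1


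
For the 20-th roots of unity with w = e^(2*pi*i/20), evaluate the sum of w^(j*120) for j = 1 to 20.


Step 1: The sum sum_{j=1}^{n} w^(k*j) equals n if n | k, else 0.
Step 2: Here n = 20, k = 120
Step 3: Does n divide k? 20 | 120 -> True
Step 4: Sum = 20

20


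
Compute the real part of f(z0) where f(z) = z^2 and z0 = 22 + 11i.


Step 1: z0 = 22 + 11i
Step 2: z0^2 = 22^2 - 11^2 + 484i
Step 3: real part = 484 - 121 = 363

363


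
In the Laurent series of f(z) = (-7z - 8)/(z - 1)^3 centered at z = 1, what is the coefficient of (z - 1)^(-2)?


Step 1: Write the numerator in powers of (z - 1): -7z - 8 = -7(z - 1) + (-7*1 - 8) = -7(z - 1) - 15
Step 2: Divide by (z - 1)^3: f(z) = -15(z - 1)^(-3) - 7(z - 1)^(-2)
Step 3: This finite sum is the Laurent series of f about z = 1.
Step 4: Coefficient of (z - 1)^(-2) = coefficient of (z - 1) in the re-centred numerator = -7

-7


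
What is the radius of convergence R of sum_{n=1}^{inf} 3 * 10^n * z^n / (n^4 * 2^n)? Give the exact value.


Step 1: General term a_n = 3 * 10^n / (n^4 * 2^n)
Step 2: By the root test, |a_n|^(1/n) = 3^(1/n) * 10 / (n^(4/n) * 2) -> 10/2 as n -> infinity (since 3^(1/n) -> 1 and n^(4/n) -> 1)
Step 3: R = 1/lim|a_n|^(1/n) = 2/10 = 1/5

1/5


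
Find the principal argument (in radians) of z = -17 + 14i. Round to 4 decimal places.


Step 1: z = -17 + 14i
Step 2: arg(z) = atan2(14, -17)
Step 3: arg(z) = 2.4527

2.4527


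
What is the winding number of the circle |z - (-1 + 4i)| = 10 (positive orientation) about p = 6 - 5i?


Step 1: Center c = (-1, 4), radius = 10
Step 2: |p - c|^2 = 7^2 + (-9)^2 = 130
Step 3: r^2 = 100
Step 4: |p-c| > r so winding number = 0

0


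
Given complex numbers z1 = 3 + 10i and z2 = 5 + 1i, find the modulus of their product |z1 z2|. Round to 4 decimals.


Step 1: |z1| = sqrt(3^2 + 10^2) = sqrt(109)
Step 2: |z2| = sqrt(5^2 + 1^2) = sqrt(26)
Step 3: |z1*z2| = |z1|*|z2| = sqrt(109) * sqrt(26) = sqrt(109 * 26) = sqrt(2834)
Step 4: = 53.2353

53.2353


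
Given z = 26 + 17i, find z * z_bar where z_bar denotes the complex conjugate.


Step 1: conj(z) = 26 - 17i
Step 2: z * conj(z) = 26^2 + 17^2
Step 3: = 676 + 289 = 965

965


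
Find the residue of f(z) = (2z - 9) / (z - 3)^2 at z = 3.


Step 1: Pole of order 2 at z = 3
Step 2: Res = lim d/dz [(z - 3)^2 * f(z)] as z -> 3
Step 3: (z - 3)^2 * f(z) = 2z - 9
Step 4: d/dz[2z - 9] = 2

2


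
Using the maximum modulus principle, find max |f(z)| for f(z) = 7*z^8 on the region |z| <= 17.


Step 1: On |z| = 17, |f(z)| = 7 * |z|^8 = 7 * 17^8
Step 2: By maximum modulus principle, maximum is on boundary.
Step 3: Maximum = 7 * 6975757441 = 48830302087

48830302087


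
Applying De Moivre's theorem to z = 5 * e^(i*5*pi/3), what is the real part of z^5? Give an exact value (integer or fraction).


Step 1: By De Moivre's theorem, z^5 = 5^5 * e^(i*5*5*pi/3) = 3125 * (cos(25*pi/3) + i*sin(25*pi/3))
Step 2: |z|^5 = 5^5 = 3125
Step 3: Reduce the angle mod 2*pi: 25*pi/3 - 8*pi = pi/3
Step 4: cos(pi/3) = 1/2
Step 5: Re(z^5) = 3125 * 1/2 = 3125/2

3125/2


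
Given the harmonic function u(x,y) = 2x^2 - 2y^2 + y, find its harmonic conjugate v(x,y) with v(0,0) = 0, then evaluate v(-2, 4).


Step 1: v_x = -u_y = 4y - 1
Step 2: v_y = u_x = 4x + 0
Step 3: v = 4xy - x + C
Step 4: v(0,0) = 0 => C = 0
Step 5: v(-2, 4) = -30

-30


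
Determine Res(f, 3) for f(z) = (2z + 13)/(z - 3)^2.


Step 1: Pole of order 2 at z = 3
Step 2: Res = lim d/dz [(z - 3)^2 * f(z)] as z -> 3
Step 3: (z - 3)^2 * f(z) = 2z + 13
Step 4: d/dz[2z + 13] = 2

2


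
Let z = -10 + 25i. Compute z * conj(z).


Step 1: conj(z) = -10 - 25i
Step 2: z * conj(z) = (-10)^2 + 25^2
Step 3: = 100 + 625 = 725

725


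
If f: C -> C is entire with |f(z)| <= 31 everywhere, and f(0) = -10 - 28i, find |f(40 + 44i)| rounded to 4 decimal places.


Step 1: By Liouville's theorem, a bounded entire function is constant.
Step 2: f(z) = f(0) = -10 - 28i for all z.
Step 3: |f(w)| = |-10 - 28i| = sqrt(100 + 784)
Step 4: = 29.7321

29.7321


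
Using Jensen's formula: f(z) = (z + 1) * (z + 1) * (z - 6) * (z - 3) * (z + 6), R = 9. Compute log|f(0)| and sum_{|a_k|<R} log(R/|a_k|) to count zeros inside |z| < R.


Jensen's formula: (1/2pi)*integral log|f(Re^it)|dt = log|f(0)| + sum_{|a_k|<R} log(R/|a_k|)
Step 1: f(0) = 1 * 1 * (-6) * (-3) * 6 = 108
Step 2: log|f(0)| = log|-1| + log|-1| + log|6| + log|3| + log|-6| = 4.6821
Step 3: Zeros inside |z| < 9: -1, -1, 6, 3, -6
Step 4: Jensen sum = log(9/1) + log(9/1) + log(9/6) + log(9/3) + log(9/6) = 6.304
Step 5: n(R) = number of terms in the Jensen sum = count of zeros inside |z| < 9 = 5

5


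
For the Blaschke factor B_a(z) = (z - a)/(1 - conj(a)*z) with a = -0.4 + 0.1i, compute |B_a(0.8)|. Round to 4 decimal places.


Step 1: Numerator z0 - a = 0.8 - (-0.4 + 0.1i) = 1.2 - 0.1i
Step 2: Denominator 1 - conj(a)*z0 = 1 - (-0.4 - 0.1i)*0.8 = 1.32 + 0.08i
Step 3: |z0 - a|^2 = 1.2^2 + (-0.1)^2 = 1.45; |1 - conj(a)*z0|^2 = 1.32^2 + 0.08^2 = 1.7488
Step 4: |B_a(0.8)| = sqrt(1.45 / 1.7488) = sqrt(0.82914)
Step 5: = 0.9106

0.9106


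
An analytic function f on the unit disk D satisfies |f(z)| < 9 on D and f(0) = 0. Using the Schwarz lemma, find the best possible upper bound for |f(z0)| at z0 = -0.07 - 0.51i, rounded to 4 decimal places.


Step 1: g = f/9 maps D -> D with g(0) = 0, so by the Schwarz lemma |g(z)| <= |z|, i.e. |f(z)| <= 9|z|; this is sharp (f(z) = 9z).
Step 2: |z0|^2 = (-0.07)^2 + (-0.51)^2 = 0.265
Step 3: |z0| = sqrt(0.265) = 0.514782
Step 4: Best bound = 9 * |z0| = 9 * 0.514782 = 4.633

4.633


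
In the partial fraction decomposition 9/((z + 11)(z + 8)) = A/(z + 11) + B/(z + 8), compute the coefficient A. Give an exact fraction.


Step 1: Multiply both sides by (z + 11) and set z = -11
Step 2: A = 9 / (-11 + 8)
Step 3: A = 9 / (-3)
Step 4: A = -3

-3


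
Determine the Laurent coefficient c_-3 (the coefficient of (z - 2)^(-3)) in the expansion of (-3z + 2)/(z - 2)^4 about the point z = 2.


Step 1: Write the numerator in powers of (z - 2): -3z + 2 = -3(z - 2) + (-3*2 + 2) = -3(z - 2) - 4
Step 2: Divide by (z - 2)^4: f(z) = -4(z - 2)^(-4) - 3(z - 2)^(-3)
Step 3: This finite sum is the Laurent series of f about z = 2.
Step 4: Coefficient of (z - 2)^(-3) = coefficient of (z - 2) in the re-centred numerator = -3

-3


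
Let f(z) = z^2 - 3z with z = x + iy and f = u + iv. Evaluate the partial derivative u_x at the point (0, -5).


Step 1: f(z) = (x+iy)^2 - 3(x+iy) + 0
Step 2: u = (x^2 - y^2) - 3x + 0
Step 3: u_x = 2x - 3
Step 4: At (0, -5): u_x = 0 - 3 = -3

-3


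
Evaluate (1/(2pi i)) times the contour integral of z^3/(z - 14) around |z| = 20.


Step 1: f(z) = z^3, a = 14 is inside |z| = 20
Step 2: By Cauchy integral formula: (1/(2pi*i)) * integral = f(a)
Step 3: f(14) = 14^3 = 2744

2744


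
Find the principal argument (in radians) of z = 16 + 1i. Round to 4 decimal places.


Step 1: z = 16 + 1i
Step 2: arg(z) = atan2(1, 16)
Step 3: arg(z) = 0.0624

0.0624


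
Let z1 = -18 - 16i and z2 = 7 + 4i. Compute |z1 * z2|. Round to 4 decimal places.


Step 1: |z1| = sqrt((-18)^2 + (-16)^2) = sqrt(580)
Step 2: |z2| = sqrt(7^2 + 4^2) = sqrt(65)
Step 3: |z1*z2| = |z1|*|z2| = sqrt(580) * sqrt(65) = sqrt(580 * 65) = sqrt(37700)
Step 4: = 194.1649

194.1649


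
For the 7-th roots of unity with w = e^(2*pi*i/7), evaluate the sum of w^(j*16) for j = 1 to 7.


Step 1: The sum sum_{j=1}^{n} w^(k*j) equals n if n | k, else 0.
Step 2: Here n = 7, k = 16
Step 3: Does n divide k? 7 | 16 -> False
Step 4: Sum = 0

0


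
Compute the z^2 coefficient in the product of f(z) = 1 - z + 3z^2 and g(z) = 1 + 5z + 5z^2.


Step 1: z^2 term in f*g comes from: (1)*(5z^2) + (-z)*(5z) + (3z^2)*(1)
Step 2: = 5 - 5 + 3
Step 3: = 3

3


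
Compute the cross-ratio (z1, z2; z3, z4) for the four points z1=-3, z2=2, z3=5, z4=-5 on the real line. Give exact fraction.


Step 1: (z1-z3)(z2-z4) = (-8) * 7 = -56
Step 2: (z1-z4)(z2-z3) = 2 * (-3) = -6
Step 3: Cross-ratio = 56/6 = 28/3

28/3


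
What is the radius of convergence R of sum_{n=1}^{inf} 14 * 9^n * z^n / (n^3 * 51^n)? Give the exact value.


Step 1: General term a_n = 14 * 9^n / (n^3 * 51^n)
Step 2: By the root test, |a_n|^(1/n) = 14^(1/n) * 9 / (n^(3/n) * 51) -> 9/51 as n -> infinity (since 14^(1/n) -> 1 and n^(3/n) -> 1)
Step 3: R = 1/lim|a_n|^(1/n) = 51/9 = 17/3

17/3


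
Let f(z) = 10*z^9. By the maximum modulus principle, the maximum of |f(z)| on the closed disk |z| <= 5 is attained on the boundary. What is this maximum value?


Step 1: On |z| = 5, |f(z)| = 10 * |z|^9 = 10 * 5^9
Step 2: By maximum modulus principle, maximum is on boundary.
Step 3: Maximum = 10 * 1953125 = 19531250

19531250


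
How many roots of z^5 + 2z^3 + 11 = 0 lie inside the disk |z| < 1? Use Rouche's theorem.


Step 1: On |z| = 1 the three terms have sizes |z^5| = 1^5 = 1, |2z^3| = 2*1^3 = 2, |11| = 11
Step 2: The dominant term is g(z) = 11; let h(z) = z^5 + 2z^3 so f = g + h
Step 3: On |z| = 1: |g| = 11 and |h| <= 1 + 2 = 3
Step 4: Since 11 > 3, |h| < |g| on |z| = 1, so by Rouche f has the same number of zeros as g inside |z| < 1
Step 5: g(z) = 11 is a nonzero constant with no zeros inside |z| < 1. Answer = 0

0


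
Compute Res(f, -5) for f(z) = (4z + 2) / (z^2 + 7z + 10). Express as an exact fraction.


Step 1: Q(z) = z^2 + 7z + 10 = (z + 5)(z + 2)
Step 2: Q'(z) = 2z + 7
Step 3: Q'(-5) = -3, P(-5) = -18
Step 4: Res = P(-5)/Q'(-5) = -18/(-3) = 6

6


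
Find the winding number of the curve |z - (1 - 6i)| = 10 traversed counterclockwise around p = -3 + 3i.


Step 1: Center c = (1, -6), radius = 10
Step 2: |p - c|^2 = (-4)^2 + 9^2 = 97
Step 3: r^2 = 100
Step 4: |p-c| < r so winding number = 1

1


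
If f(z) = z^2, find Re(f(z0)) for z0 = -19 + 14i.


Step 1: z0 = -19 + 14i
Step 2: z0^2 = (-19)^2 - 14^2 - 532i
Step 3: real part = 361 - 196 = 165

165


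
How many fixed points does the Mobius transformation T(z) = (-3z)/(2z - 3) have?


Step 1: Fixed points satisfy T(z) = z
Step 2: 2z^2 = 0
Step 3: Discriminant = 0^2 - 4*2*0 = 0
Step 4: Number of fixed points = 1

1


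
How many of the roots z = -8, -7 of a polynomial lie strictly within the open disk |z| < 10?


Step 1: Check each root:
  z = -8: |-8| = 8 < 10
  z = -7: |-7| = 7 < 10
Step 2: Count = 2

2


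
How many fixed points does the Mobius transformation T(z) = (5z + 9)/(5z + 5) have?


Step 1: Fixed points satisfy T(z) = z
Step 2: 5z^2 - 9 = 0
Step 3: Discriminant = 0^2 - 4*5*(-9) = 180
Step 4: Number of fixed points = 2

2


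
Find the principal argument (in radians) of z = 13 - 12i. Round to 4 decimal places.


Step 1: z = 13 - 12i
Step 2: arg(z) = atan2(-12, 13)
Step 3: arg(z) = -0.7454

-0.7454


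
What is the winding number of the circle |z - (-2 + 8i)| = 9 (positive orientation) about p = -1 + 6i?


Step 1: Center c = (-2, 8), radius = 9
Step 2: |p - c|^2 = 1^2 + (-2)^2 = 5
Step 3: r^2 = 81
Step 4: |p-c| < r so winding number = 1

1


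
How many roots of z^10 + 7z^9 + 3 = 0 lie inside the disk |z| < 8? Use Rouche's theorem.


Step 1: On |z| = 8 the three terms have sizes |z^10| = 8^10 = 1073741824, |7z^9| = 7*8^9 = 939524096, |3| = 3
Step 2: The dominant term is g(z) = z^10; let h(z) = 7z^9 + 3 so f = g + h
Step 3: On |z| = 8: |g| = 1073741824 and |h| <= 939524096 + 3 = 939524099
Step 4: Since 1073741824 > 939524099, |h| < |g| on |z| = 8, so by Rouche f has the same number of zeros as g inside |z| < 8
Step 5: g(z) = z^10 has 10 zeros (all at the origin) inside |z| < 8. Answer = 10

10


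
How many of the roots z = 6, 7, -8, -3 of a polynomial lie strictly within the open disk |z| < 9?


Step 1: Check each root:
  z = 6: |6| = 6 < 9
  z = 7: |7| = 7 < 9
  z = -8: |-8| = 8 < 9
  z = -3: |-3| = 3 < 9
Step 2: Count = 4

4


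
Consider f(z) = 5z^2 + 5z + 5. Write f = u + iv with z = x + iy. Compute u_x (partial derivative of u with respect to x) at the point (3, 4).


Step 1: f(z) = 5(x+iy)^2 + 5(x+iy) + 5
Step 2: u = 5(x^2 - y^2) + 5x + 5
Step 3: u_x = 10x + 5
Step 4: At (3, 4): u_x = 30 + 5 = 35

35


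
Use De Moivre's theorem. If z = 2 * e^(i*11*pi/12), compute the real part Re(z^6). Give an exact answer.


Step 1: By De Moivre's theorem, z^6 = 2^6 * e^(i*6*11*pi/12) = 64 * (cos(11*pi/2) + i*sin(11*pi/2))
Step 2: |z|^6 = 2^6 = 64
Step 3: Reduce the angle mod 2*pi: 11*pi/2 - 4*pi = 3*pi/2
Step 4: cos(3*pi/2) = 0
Step 5: Re(z^6) = 64 * 0 = 0

0


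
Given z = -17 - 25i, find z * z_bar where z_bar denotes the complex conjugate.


Step 1: conj(z) = -17 + 25i
Step 2: z * conj(z) = (-17)^2 + (-25)^2
Step 3: = 289 + 625 = 914

914


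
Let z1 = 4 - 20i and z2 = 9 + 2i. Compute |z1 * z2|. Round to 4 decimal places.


Step 1: |z1| = sqrt(4^2 + (-20)^2) = sqrt(416)
Step 2: |z2| = sqrt(9^2 + 2^2) = sqrt(85)
Step 3: |z1*z2| = |z1|*|z2| = sqrt(416) * sqrt(85) = sqrt(416 * 85) = sqrt(35360)
Step 4: = 188.0425

188.0425


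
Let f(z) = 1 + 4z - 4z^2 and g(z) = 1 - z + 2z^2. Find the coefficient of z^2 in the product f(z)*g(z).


Step 1: z^2 term in f*g comes from: (1)*(2z^2) + (4z)*(-z) + (-4z^2)*(1)
Step 2: = 2 - 4 - 4
Step 3: = -6

-6


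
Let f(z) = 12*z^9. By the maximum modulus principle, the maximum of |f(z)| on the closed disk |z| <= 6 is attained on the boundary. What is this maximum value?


Step 1: On |z| = 6, |f(z)| = 12 * |z|^9 = 12 * 6^9
Step 2: By maximum modulus principle, maximum is on boundary.
Step 3: Maximum = 12 * 10077696 = 120932352

120932352


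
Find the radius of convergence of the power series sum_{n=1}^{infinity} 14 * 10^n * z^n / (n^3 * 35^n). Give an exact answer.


Step 1: General term a_n = 14 * 10^n / (n^3 * 35^n)
Step 2: By the root test, |a_n|^(1/n) = 14^(1/n) * 10 / (n^(3/n) * 35) -> 10/35 as n -> infinity (since 14^(1/n) -> 1 and n^(3/n) -> 1)
Step 3: R = 1/lim|a_n|^(1/n) = 35/10 = 7/2

7/2


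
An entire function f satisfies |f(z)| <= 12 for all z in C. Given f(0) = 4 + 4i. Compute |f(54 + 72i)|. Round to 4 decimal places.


Step 1: By Liouville's theorem, a bounded entire function is constant.
Step 2: f(z) = f(0) = 4 + 4i for all z.
Step 3: |f(w)| = |4 + 4i| = sqrt(16 + 16)
Step 4: = 5.6569

5.6569


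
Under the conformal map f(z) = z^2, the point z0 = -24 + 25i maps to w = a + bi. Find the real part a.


Step 1: z0 = -24 + 25i
Step 2: z0^2 = (-24)^2 - 25^2 - 1200i
Step 3: real part = 576 - 625 = -49

-49


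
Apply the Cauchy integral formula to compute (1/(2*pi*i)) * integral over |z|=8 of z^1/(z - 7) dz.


Step 1: f(z) = z^1, a = 7 is inside |z| = 8
Step 2: By Cauchy integral formula: (1/(2pi*i)) * integral = f(a)
Step 3: f(7) = 7^1 = 7

7


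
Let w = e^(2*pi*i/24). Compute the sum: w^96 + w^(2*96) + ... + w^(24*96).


Step 1: The sum sum_{j=1}^{n} w^(k*j) equals n if n | k, else 0.
Step 2: Here n = 24, k = 96
Step 3: Does n divide k? 24 | 96 -> True
Step 4: Sum = 24

24


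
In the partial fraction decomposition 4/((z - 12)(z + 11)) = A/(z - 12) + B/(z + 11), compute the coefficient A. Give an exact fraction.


Step 1: Multiply both sides by (z - 12) and set z = 12
Step 2: A = 4 / (12 + 11)
Step 3: A = 4 / 23
Step 4: A = 4/23

4/23


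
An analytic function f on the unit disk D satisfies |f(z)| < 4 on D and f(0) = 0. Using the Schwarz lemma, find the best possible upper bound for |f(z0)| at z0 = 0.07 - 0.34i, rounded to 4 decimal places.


Step 1: g = f/4 maps D -> D with g(0) = 0, so by the Schwarz lemma |g(z)| <= |z|, i.e. |f(z)| <= 4|z|; this is sharp (f(z) = 4z).
Step 2: |z0|^2 = 0.07^2 + (-0.34)^2 = 0.1205
Step 3: |z0| = sqrt(0.1205) = 0.347131
Step 4: Best bound = 4 * |z0| = 4 * 0.347131 = 1.3885

1.3885


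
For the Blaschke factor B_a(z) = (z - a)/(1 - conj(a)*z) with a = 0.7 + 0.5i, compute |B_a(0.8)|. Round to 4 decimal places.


Step 1: Numerator z0 - a = 0.8 - (0.7 + 0.5i) = 0.1 - 0.5i
Step 2: Denominator 1 - conj(a)*z0 = 1 - (0.7 - 0.5i)*0.8 = 0.44 + 0.4i
Step 3: |z0 - a|^2 = 0.1^2 + (-0.5)^2 = 0.26; |1 - conj(a)*z0|^2 = 0.44^2 + 0.4^2 = 0.3536
Step 4: |B_a(0.8)| = sqrt(0.26 / 0.3536) = sqrt(0.735294)
Step 5: = 0.8575

0.8575


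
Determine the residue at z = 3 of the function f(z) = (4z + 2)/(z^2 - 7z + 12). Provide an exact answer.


Step 1: Q(z) = z^2 - 7z + 12 = (z - 3)(z - 4)
Step 2: Q'(z) = 2z - 7
Step 3: Q'(3) = -1, P(3) = 14
Step 4: Res = P(3)/Q'(3) = 14/(-1) = -14

-14


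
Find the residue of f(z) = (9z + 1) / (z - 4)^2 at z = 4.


Step 1: Pole of order 2 at z = 4
Step 2: Res = lim d/dz [(z - 4)^2 * f(z)] as z -> 4
Step 3: (z - 4)^2 * f(z) = 9z + 1
Step 4: d/dz[9z + 1] = 9

9


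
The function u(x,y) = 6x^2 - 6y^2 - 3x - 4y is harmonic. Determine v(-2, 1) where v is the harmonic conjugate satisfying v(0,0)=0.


Step 1: v_x = -u_y = 12y + 4
Step 2: v_y = u_x = 12x - 3
Step 3: v = 12xy + 4x - 3y + C
Step 4: v(0,0) = 0 => C = 0
Step 5: v(-2, 1) = -35

-35


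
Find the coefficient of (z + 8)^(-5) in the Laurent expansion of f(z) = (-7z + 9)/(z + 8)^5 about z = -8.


Step 1: Write the numerator in powers of (z + 8): -7z + 9 = -7(z + 8) + (-7*(-8) + 9) = -7(z + 8) + 65
Step 2: Divide by (z + 8)^5: f(z) = 65(z + 8)^(-5) - 7(z + 8)^(-4)
Step 3: This finite sum is the Laurent series of f about z = -8.
Step 4: Coefficient of (z + 8)^(-5) = -7*(-8) + 9 = 65

65


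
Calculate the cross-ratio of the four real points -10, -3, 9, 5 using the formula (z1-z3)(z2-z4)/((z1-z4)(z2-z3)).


Step 1: (z1-z3)(z2-z4) = (-19) * (-8) = 152
Step 2: (z1-z4)(z2-z3) = (-15) * (-12) = 180
Step 3: Cross-ratio = 152/180 = 38/45

38/45


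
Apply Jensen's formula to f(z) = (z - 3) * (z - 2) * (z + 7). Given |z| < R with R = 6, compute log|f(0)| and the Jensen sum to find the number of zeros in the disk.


Jensen's formula: (1/2pi)*integral log|f(Re^it)|dt = log|f(0)| + sum_{|a_k|<R} log(R/|a_k|)
Step 1: f(0) = (-3) * (-2) * 7 = 42
Step 2: log|f(0)| = log|3| + log|2| + log|-7| = 3.7377
Step 3: Zeros inside |z| < 6: 3, 2
Step 4: Jensen sum = log(6/3) + log(6/2) = 1.7918
Step 5: n(R) = number of terms in the Jensen sum = count of zeros inside |z| < 6 = 2

2


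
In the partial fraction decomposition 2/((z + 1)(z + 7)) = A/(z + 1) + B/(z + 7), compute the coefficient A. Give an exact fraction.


Step 1: Multiply both sides by (z + 1) and set z = -1
Step 2: A = 2 / (-1 + 7)
Step 3: A = 2 / 6
Step 4: A = 1/3

1/3


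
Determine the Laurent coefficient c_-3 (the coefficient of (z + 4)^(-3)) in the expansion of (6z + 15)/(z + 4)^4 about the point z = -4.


Step 1: Write the numerator in powers of (z + 4): 6z + 15 = 6(z + 4) + (6*(-4) + 15) = 6(z + 4) - 9
Step 2: Divide by (z + 4)^4: f(z) = -9(z + 4)^(-4) + 6(z + 4)^(-3)
Step 3: This finite sum is the Laurent series of f about z = -4.
Step 4: Coefficient of (z + 4)^(-3) = coefficient of (z + 4) in the re-centred numerator = 6

6


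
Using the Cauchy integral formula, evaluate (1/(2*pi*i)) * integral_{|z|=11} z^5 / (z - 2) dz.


Step 1: f(z) = z^5, a = 2 is inside |z| = 11
Step 2: By Cauchy integral formula: (1/(2pi*i)) * integral = f(a)
Step 3: f(2) = 2^5 = 32

32


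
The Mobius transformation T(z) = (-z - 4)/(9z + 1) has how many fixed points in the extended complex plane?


Step 1: Fixed points satisfy T(z) = z
Step 2: 9z^2 + 2z + 4 = 0
Step 3: Discriminant = 2^2 - 4*9*4 = -140
Step 4: Number of fixed points = 2

2


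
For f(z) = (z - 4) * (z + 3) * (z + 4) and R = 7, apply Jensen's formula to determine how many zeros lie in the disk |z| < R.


Jensen's formula: (1/2pi)*integral log|f(Re^it)|dt = log|f(0)| + sum_{|a_k|<R} log(R/|a_k|)
Step 1: f(0) = (-4) * 3 * 4 = -48
Step 2: log|f(0)| = log|4| + log|-3| + log|-4| = 3.8712
Step 3: Zeros inside |z| < 7: 4, -3, -4
Step 4: Jensen sum = log(7/4) + log(7/3) + log(7/4) = 1.9665
Step 5: n(R) = number of terms in the Jensen sum = count of zeros inside |z| < 7 = 3

3


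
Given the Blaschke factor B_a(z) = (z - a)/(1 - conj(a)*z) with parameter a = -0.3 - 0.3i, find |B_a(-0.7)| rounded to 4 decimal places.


Step 1: Numerator z0 - a = -0.7 - (-0.3 - 0.3i) = -0.4 + 0.3i
Step 2: Denominator 1 - conj(a)*z0 = 1 - (-0.3 + 0.3i)*(-0.7) = 0.79 + 0.21i
Step 3: |z0 - a|^2 = (-0.4)^2 + 0.3^2 = 0.25; |1 - conj(a)*z0|^2 = 0.79^2 + 0.21^2 = 0.6682
Step 4: |B_a(-0.7)| = sqrt(0.25 / 0.6682) = sqrt(0.374139)
Step 5: = 0.6117

0.6117


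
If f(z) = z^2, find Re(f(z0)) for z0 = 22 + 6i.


Step 1: z0 = 22 + 6i
Step 2: z0^2 = 22^2 - 6^2 + 264i
Step 3: real part = 484 - 36 = 448

448


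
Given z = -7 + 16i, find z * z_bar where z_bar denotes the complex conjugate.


Step 1: conj(z) = -7 - 16i
Step 2: z * conj(z) = (-7)^2 + 16^2
Step 3: = 49 + 256 = 305

305


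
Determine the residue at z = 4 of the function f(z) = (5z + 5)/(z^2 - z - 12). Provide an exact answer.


Step 1: Q(z) = z^2 - z - 12 = (z - 4)(z + 3)
Step 2: Q'(z) = 2z - 1
Step 3: Q'(4) = 7, P(4) = 25
Step 4: Res = P(4)/Q'(4) = 25/7 = 25/7

25/7


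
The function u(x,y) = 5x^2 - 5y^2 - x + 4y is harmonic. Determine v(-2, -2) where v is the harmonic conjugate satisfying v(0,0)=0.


Step 1: v_x = -u_y = 10y - 4
Step 2: v_y = u_x = 10x - 1
Step 3: v = 10xy - 4x - y + C
Step 4: v(0,0) = 0 => C = 0
Step 5: v(-2, -2) = 50

50


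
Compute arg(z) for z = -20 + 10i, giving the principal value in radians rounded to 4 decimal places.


Step 1: z = -20 + 10i
Step 2: arg(z) = atan2(10, -20)
Step 3: arg(z) = 2.6779

2.6779


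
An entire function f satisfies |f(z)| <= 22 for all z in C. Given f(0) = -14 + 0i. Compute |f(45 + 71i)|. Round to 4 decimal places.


Step 1: By Liouville's theorem, a bounded entire function is constant.
Step 2: f(z) = f(0) = -14 + 0i for all z.
Step 3: |f(w)| = |-14 + 0i| = sqrt(196 + 0)
Step 4: = 14.0

14.0


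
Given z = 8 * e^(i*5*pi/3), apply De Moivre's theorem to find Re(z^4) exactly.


Step 1: By De Moivre's theorem, z^4 = 8^4 * e^(i*4*5*pi/3) = 4096 * (cos(20*pi/3) + i*sin(20*pi/3))
Step 2: |z|^4 = 8^4 = 4096
Step 3: Reduce the angle mod 2*pi: 20*pi/3 - 6*pi = 2*pi/3
Step 4: cos(2*pi/3) = -1/2
Step 5: Re(z^4) = 4096 * (-1/2) = -2048

-2048


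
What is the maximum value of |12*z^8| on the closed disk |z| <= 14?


Step 1: On |z| = 14, |f(z)| = 12 * |z|^8 = 12 * 14^8
Step 2: By maximum modulus principle, maximum is on boundary.
Step 3: Maximum = 12 * 1475789056 = 17709468672

17709468672


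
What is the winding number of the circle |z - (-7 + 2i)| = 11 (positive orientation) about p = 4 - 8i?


Step 1: Center c = (-7, 2), radius = 11
Step 2: |p - c|^2 = 11^2 + (-10)^2 = 221
Step 3: r^2 = 121
Step 4: |p-c| > r so winding number = 0

0


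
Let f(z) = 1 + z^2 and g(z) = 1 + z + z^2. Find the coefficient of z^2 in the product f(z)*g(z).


Step 1: z^2 term in f*g comes from: (1)*(z^2) + (0)*(z) + (z^2)*(1)
Step 2: = 1 + 0 + 1
Step 3: = 2

2


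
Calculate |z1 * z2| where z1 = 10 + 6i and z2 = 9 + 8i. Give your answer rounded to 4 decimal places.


Step 1: |z1| = sqrt(10^2 + 6^2) = sqrt(136)
Step 2: |z2| = sqrt(9^2 + 8^2) = sqrt(145)
Step 3: |z1*z2| = |z1|*|z2| = sqrt(136) * sqrt(145) = sqrt(136 * 145) = sqrt(19720)
Step 4: = 140.4279

140.4279


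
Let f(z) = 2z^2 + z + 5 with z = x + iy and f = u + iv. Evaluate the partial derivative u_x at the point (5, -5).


Step 1: f(z) = 2(x+iy)^2 + (x+iy) + 5
Step 2: u = 2(x^2 - y^2) + x + 5
Step 3: u_x = 4x + 1
Step 4: At (5, -5): u_x = 20 + 1 = 21

21


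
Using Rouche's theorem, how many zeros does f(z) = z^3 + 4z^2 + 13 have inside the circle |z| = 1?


Step 1: On |z| = 1 the three terms have sizes |z^3| = 1^3 = 1, |4z^2| = 4*1^2 = 4, |13| = 13
Step 2: The dominant term is g(z) = 13; let h(z) = z^3 + 4z^2 so f = g + h
Step 3: On |z| = 1: |g| = 13 and |h| <= 1 + 4 = 5
Step 4: Since 13 > 5, |h| < |g| on |z| = 1, so by Rouche f has the same number of zeros as g inside |z| < 1
Step 5: g(z) = 13 is a nonzero constant with no zeros inside |z| < 1. Answer = 0

0


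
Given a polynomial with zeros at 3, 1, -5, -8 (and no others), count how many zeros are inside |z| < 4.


Step 1: Check each root:
  z = 3: |3| = 3 < 4
  z = 1: |1| = 1 < 4
  z = -5: |-5| = 5 >= 4
  z = -8: |-8| = 8 >= 4
Step 2: Count = 2

2


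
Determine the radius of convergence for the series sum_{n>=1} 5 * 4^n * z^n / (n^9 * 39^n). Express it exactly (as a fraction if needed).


Step 1: General term a_n = 5 * 4^n / (n^9 * 39^n)
Step 2: By the root test, |a_n|^(1/n) = 5^(1/n) * 4 / (n^(9/n) * 39) -> 4/39 as n -> infinity (since 5^(1/n) -> 1 and n^(9/n) -> 1)
Step 3: R = 1/lim|a_n|^(1/n) = 39/4

39/4


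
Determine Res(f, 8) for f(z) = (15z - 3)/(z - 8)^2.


Step 1: Pole of order 2 at z = 8
Step 2: Res = lim d/dz [(z - 8)^2 * f(z)] as z -> 8
Step 3: (z - 8)^2 * f(z) = 15z - 3
Step 4: d/dz[15z - 3] = 15

15


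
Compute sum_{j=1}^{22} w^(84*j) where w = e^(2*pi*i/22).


Step 1: The sum sum_{j=1}^{n} w^(k*j) equals n if n | k, else 0.
Step 2: Here n = 22, k = 84
Step 3: Does n divide k? 22 | 84 -> False
Step 4: Sum = 0

0


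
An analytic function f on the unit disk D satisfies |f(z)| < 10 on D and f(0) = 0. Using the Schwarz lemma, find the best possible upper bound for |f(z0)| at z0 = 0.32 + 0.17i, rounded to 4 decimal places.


Step 1: g = f/10 maps D -> D with g(0) = 0, so by the Schwarz lemma |g(z)| <= |z|, i.e. |f(z)| <= 10|z|; this is sharp (f(z) = 10z).
Step 2: |z0|^2 = 0.32^2 + 0.17^2 = 0.1313
Step 3: |z0| = sqrt(0.1313) = 0.362353
Step 4: Best bound = 10 * |z0| = 10 * 0.362353 = 3.6235

3.6235


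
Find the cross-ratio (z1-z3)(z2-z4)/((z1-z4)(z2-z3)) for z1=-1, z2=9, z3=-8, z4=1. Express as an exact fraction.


Step 1: (z1-z3)(z2-z4) = 7 * 8 = 56
Step 2: (z1-z4)(z2-z3) = (-2) * 17 = -34
Step 3: Cross-ratio = -56/34 = -28/17

-28/17


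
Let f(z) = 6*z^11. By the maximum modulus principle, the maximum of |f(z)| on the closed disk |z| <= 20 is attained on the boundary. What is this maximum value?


Step 1: On |z| = 20, |f(z)| = 6 * |z|^11 = 6 * 20^11
Step 2: By maximum modulus principle, maximum is on boundary.
Step 3: Maximum = 6 * 204800000000000 = 1228800000000000

1228800000000000


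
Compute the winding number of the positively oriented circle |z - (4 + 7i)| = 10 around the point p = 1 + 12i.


Step 1: Center c = (4, 7), radius = 10
Step 2: |p - c|^2 = (-3)^2 + 5^2 = 34
Step 3: r^2 = 100
Step 4: |p-c| < r so winding number = 1

1


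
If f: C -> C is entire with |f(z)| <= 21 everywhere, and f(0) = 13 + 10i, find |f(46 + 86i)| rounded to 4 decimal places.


Step 1: By Liouville's theorem, a bounded entire function is constant.
Step 2: f(z) = f(0) = 13 + 10i for all z.
Step 3: |f(w)| = |13 + 10i| = sqrt(169 + 100)
Step 4: = 16.4012

16.4012


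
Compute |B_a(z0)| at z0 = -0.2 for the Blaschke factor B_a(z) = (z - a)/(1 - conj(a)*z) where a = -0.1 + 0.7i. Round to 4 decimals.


Step 1: Numerator z0 - a = -0.2 - (-0.1 + 0.7i) = -0.1 - 0.7i
Step 2: Denominator 1 - conj(a)*z0 = 1 - (-0.1 - 0.7i)*(-0.2) = 0.98 - 0.14i
Step 3: |z0 - a|^2 = (-0.1)^2 + (-0.7)^2 = 0.5; |1 - conj(a)*z0|^2 = 0.98^2 + (-0.14)^2 = 0.98
Step 4: |B_a(-0.2)| = sqrt(0.5 / 0.98) = sqrt(0.510204)
Step 5: = 0.7143

0.7143


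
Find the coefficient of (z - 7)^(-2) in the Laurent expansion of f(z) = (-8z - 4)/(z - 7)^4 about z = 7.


Step 1: Write the numerator in powers of (z - 7): -8z - 4 = -8(z - 7) + (-8*7 - 4) = -8(z - 7) - 60
Step 2: Divide by (z - 7)^4: f(z) = -60(z - 7)^(-4) - 8(z - 7)^(-3)
Step 3: This finite sum is the Laurent series of f about z = 7.
Step 4: Only the powers -4 and -3 appear, so the coefficient of (z - 7)^(-2) = 0

0


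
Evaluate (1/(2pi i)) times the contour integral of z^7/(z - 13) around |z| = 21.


Step 1: f(z) = z^7, a = 13 is inside |z| = 21
Step 2: By Cauchy integral formula: (1/(2pi*i)) * integral = f(a)
Step 3: f(13) = 13^7 = 62748517

62748517


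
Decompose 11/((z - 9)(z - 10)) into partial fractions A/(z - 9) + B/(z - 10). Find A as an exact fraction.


Step 1: Multiply both sides by (z - 9) and set z = 9
Step 2: A = 11 / (9 - 10)
Step 3: A = 11 / (-1)
Step 4: A = -11

-11


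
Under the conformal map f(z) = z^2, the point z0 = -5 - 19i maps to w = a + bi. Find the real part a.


Step 1: z0 = -5 - 19i
Step 2: z0^2 = (-5)^2 - (-19)^2 + 190i
Step 3: real part = 25 - 361 = -336

-336


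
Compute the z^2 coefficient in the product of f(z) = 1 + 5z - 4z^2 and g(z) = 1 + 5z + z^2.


Step 1: z^2 term in f*g comes from: (1)*(z^2) + (5z)*(5z) + (-4z^2)*(1)
Step 2: = 1 + 25 - 4
Step 3: = 22

22


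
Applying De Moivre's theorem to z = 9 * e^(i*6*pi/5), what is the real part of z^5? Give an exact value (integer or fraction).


Step 1: By De Moivre's theorem, z^5 = 9^5 * e^(i*5*6*pi/5) = 59049 * (cos(6*pi) + i*sin(6*pi))
Step 2: |z|^5 = 9^5 = 59049
Step 3: Reduce the angle mod 2*pi: 6*pi - 6*pi = 0
Step 4: cos(0) = 1
Step 5: Re(z^5) = 59049 * 1 = 59049

59049


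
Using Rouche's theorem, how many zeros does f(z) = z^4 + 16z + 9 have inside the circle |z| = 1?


Step 1: On |z| = 1 the three terms have sizes |z^4| = 1^4 = 1, |16z| = 16*1 = 16, |9| = 9
Step 2: The dominant term is g(z) = 16z; let h(z) = z^4 + 9 so f = g + h
Step 3: On |z| = 1: |g| = 16 and |h| <= 1 + 9 = 10
Step 4: Since 16 > 10, |h| < |g| on |z| = 1, so by Rouche f has the same number of zeros as g inside |z| < 1
Step 5: g(z) = 16z has 1 zero (at the origin, multiplicity 1) inside |z| < 1. Answer = 1

1


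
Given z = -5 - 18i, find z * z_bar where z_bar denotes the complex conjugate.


Step 1: conj(z) = -5 + 18i
Step 2: z * conj(z) = (-5)^2 + (-18)^2
Step 3: = 25 + 324 = 349

349


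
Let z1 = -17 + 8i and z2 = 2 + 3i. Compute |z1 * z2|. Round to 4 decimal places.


Step 1: |z1| = sqrt((-17)^2 + 8^2) = sqrt(353)
Step 2: |z2| = sqrt(2^2 + 3^2) = sqrt(13)
Step 3: |z1*z2| = |z1|*|z2| = sqrt(353) * sqrt(13) = sqrt(353 * 13) = sqrt(4589)
Step 4: = 67.7422

67.7422


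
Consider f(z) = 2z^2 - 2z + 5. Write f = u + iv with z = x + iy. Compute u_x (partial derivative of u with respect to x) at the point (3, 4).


Step 1: f(z) = 2(x+iy)^2 - 2(x+iy) + 5
Step 2: u = 2(x^2 - y^2) - 2x + 5
Step 3: u_x = 4x - 2
Step 4: At (3, 4): u_x = 12 - 2 = 10

10


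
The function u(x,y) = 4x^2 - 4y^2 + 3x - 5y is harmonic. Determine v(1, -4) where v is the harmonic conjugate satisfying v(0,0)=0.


Step 1: v_x = -u_y = 8y + 5
Step 2: v_y = u_x = 8x + 3
Step 3: v = 8xy + 5x + 3y + C
Step 4: v(0,0) = 0 => C = 0
Step 5: v(1, -4) = -39

-39


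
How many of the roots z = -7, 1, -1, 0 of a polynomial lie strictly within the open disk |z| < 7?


Step 1: Check each root:
  z = -7: |-7| = 7 >= 7
  z = 1: |1| = 1 < 7
  z = -1: |-1| = 1 < 7
  z = 0: |0| = 0 < 7
Step 2: Count = 3

3


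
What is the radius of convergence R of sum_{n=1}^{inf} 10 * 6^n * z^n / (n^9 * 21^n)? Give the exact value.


Step 1: General term a_n = 10 * 6^n / (n^9 * 21^n)
Step 2: By the root test, |a_n|^(1/n) = 10^(1/n) * 6 / (n^(9/n) * 21) -> 6/21 as n -> infinity (since 10^(1/n) -> 1 and n^(9/n) -> 1)
Step 3: R = 1/lim|a_n|^(1/n) = 21/6 = 7/2

7/2


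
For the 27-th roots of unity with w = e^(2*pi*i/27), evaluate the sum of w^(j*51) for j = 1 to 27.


Step 1: The sum sum_{j=1}^{n} w^(k*j) equals n if n | k, else 0.
Step 2: Here n = 27, k = 51
Step 3: Does n divide k? 27 | 51 -> False
Step 4: Sum = 0

0


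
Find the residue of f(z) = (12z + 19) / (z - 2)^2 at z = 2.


Step 1: Pole of order 2 at z = 2
Step 2: Res = lim d/dz [(z - 2)^2 * f(z)] as z -> 2
Step 3: (z - 2)^2 * f(z) = 12z + 19
Step 4: d/dz[12z + 19] = 12

12


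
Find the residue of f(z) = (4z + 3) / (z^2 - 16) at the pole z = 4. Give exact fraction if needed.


Step 1: Q(z) = z^2 - 16 = (z - 4)(z + 4)
Step 2: Q'(z) = 2z
Step 3: Q'(4) = 8, P(4) = 19
Step 4: Res = P(4)/Q'(4) = 19/8 = 19/8

19/8


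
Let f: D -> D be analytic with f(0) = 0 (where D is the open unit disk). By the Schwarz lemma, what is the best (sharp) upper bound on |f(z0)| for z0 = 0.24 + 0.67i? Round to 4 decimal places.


Step 1: Schwarz lemma: if f: D -> D is analytic with f(0) = 0, then |f(z)| <= |z| for all z in D, and this is sharp (f(z) = z).
Step 2: |z0|^2 = 0.24^2 + 0.67^2 = 0.5065
Step 3: |z0| = sqrt(0.5065) = 0.711688
Step 4: Best bound = |z0| = 0.7117

0.7117


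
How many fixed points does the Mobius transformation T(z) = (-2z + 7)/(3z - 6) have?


Step 1: Fixed points satisfy T(z) = z
Step 2: 3z^2 - 4z - 7 = 0
Step 3: Discriminant = (-4)^2 - 4*3*(-7) = 100
Step 4: Number of fixed points = 2

2


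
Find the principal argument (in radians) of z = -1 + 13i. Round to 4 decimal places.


Step 1: z = -1 + 13i
Step 2: arg(z) = atan2(13, -1)
Step 3: arg(z) = 1.6476

1.6476


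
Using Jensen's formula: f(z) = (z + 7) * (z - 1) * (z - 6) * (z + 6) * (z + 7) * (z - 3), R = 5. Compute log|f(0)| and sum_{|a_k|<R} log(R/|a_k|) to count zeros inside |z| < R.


Jensen's formula: (1/2pi)*integral log|f(Re^it)|dt = log|f(0)| + sum_{|a_k|<R} log(R/|a_k|)
Step 1: f(0) = 7 * (-1) * (-6) * 6 * 7 * (-3) = -5292
Step 2: log|f(0)| = log|-7| + log|1| + log|6| + log|-6| + log|-7| + log|3| = 8.574
Step 3: Zeros inside |z| < 5: 1, 3
Step 4: Jensen sum = log(5/1) + log(5/3) = 2.1203
Step 5: n(R) = number of terms in the Jensen sum = count of zeros inside |z| < 5 = 2

2


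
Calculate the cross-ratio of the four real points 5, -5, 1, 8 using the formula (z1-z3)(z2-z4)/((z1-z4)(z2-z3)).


Step 1: (z1-z3)(z2-z4) = 4 * (-13) = -52
Step 2: (z1-z4)(z2-z3) = (-3) * (-6) = 18
Step 3: Cross-ratio = -52/18 = -26/9

-26/9


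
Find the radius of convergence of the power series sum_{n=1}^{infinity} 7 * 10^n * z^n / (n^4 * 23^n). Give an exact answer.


Step 1: General term a_n = 7 * 10^n / (n^4 * 23^n)
Step 2: By the root test, |a_n|^(1/n) = 7^(1/n) * 10 / (n^(4/n) * 23) -> 10/23 as n -> infinity (since 7^(1/n) -> 1 and n^(4/n) -> 1)
Step 3: R = 1/lim|a_n|^(1/n) = 23/10

23/10


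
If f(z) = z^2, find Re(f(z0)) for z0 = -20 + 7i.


Step 1: z0 = -20 + 7i
Step 2: z0^2 = (-20)^2 - 7^2 - 280i
Step 3: real part = 400 - 49 = 351

351


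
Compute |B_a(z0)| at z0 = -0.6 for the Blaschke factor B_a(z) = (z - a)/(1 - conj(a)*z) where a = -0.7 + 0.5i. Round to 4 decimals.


Step 1: Numerator z0 - a = -0.6 - (-0.7 + 0.5i) = 0.1 - 0.5i
Step 2: Denominator 1 - conj(a)*z0 = 1 - (-0.7 - 0.5i)*(-0.6) = 0.58 - 0.3i
Step 3: |z0 - a|^2 = 0.1^2 + (-0.5)^2 = 0.26; |1 - conj(a)*z0|^2 = 0.58^2 + (-0.3)^2 = 0.4264
Step 4: |B_a(-0.6)| = sqrt(0.26 / 0.4264) = sqrt(0.609756)
Step 5: = 0.7809

0.7809


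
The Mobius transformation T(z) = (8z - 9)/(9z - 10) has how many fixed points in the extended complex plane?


Step 1: Fixed points satisfy T(z) = z
Step 2: 9z^2 - 18z + 9 = 0
Step 3: Discriminant = (-18)^2 - 4*9*9 = 0
Step 4: Number of fixed points = 1

1


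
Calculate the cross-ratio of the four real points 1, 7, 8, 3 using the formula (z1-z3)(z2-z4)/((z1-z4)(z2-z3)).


Step 1: (z1-z3)(z2-z4) = (-7) * 4 = -28
Step 2: (z1-z4)(z2-z3) = (-2) * (-1) = 2
Step 3: Cross-ratio = -28/2 = -14

-14


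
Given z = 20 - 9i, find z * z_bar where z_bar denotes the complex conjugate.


Step 1: conj(z) = 20 + 9i
Step 2: z * conj(z) = 20^2 + (-9)^2
Step 3: = 400 + 81 = 481

481


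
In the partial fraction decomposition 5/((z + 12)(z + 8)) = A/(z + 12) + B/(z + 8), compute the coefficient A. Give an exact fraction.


Step 1: Multiply both sides by (z + 12) and set z = -12
Step 2: A = 5 / (-12 + 8)
Step 3: A = 5 / (-4)
Step 4: A = -5/4

-5/4


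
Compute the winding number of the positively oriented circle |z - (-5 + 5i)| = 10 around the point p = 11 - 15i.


Step 1: Center c = (-5, 5), radius = 10
Step 2: |p - c|^2 = 16^2 + (-20)^2 = 656
Step 3: r^2 = 100
Step 4: |p-c| > r so winding number = 0

0


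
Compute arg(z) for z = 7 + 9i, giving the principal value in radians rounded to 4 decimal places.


Step 1: z = 7 + 9i
Step 2: arg(z) = atan2(9, 7)
Step 3: arg(z) = 0.9098

0.9098


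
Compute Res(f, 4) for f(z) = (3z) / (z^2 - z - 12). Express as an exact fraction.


Step 1: Q(z) = z^2 - z - 12 = (z - 4)(z + 3)
Step 2: Q'(z) = 2z - 1
Step 3: Q'(4) = 7, P(4) = 12
Step 4: Res = P(4)/Q'(4) = 12/7 = 12/7

12/7


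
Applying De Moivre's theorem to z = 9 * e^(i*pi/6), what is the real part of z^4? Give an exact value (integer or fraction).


Step 1: By De Moivre's theorem, z^4 = 9^4 * e^(i*4*pi/6) = 6561 * (cos(2*pi/3) + i*sin(2*pi/3))
Step 2: |z|^4 = 9^4 = 6561
Step 3: The angle 2*pi/3 already lies in [0, 2*pi)
Step 4: cos(2*pi/3) = -1/2
Step 5: Re(z^4) = 6561 * (-1/2) = -6561/2

-6561/2


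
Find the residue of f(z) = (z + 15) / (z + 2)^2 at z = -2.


Step 1: Pole of order 2 at z = -2
Step 2: Res = lim d/dz [(z + 2)^2 * f(z)] as z -> -2
Step 3: (z + 2)^2 * f(z) = z + 15
Step 4: d/dz[z + 15] = 1

1


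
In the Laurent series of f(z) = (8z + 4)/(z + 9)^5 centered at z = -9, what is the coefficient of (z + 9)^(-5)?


Step 1: Write the numerator in powers of (z + 9): 8z + 4 = 8(z + 9) + (8*(-9) + 4) = 8(z + 9) - 68
Step 2: Divide by (z + 9)^5: f(z) = -68(z + 9)^(-5) + 8(z + 9)^(-4)
Step 3: This finite sum is the Laurent series of f about z = -9.
Step 4: Coefficient of (z + 9)^(-5) = 8*(-9) + 4 = -68

-68


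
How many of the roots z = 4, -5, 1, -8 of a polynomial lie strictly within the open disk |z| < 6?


Step 1: Check each root:
  z = 4: |4| = 4 < 6
  z = -5: |-5| = 5 < 6
  z = 1: |1| = 1 < 6
  z = -8: |-8| = 8 >= 6
Step 2: Count = 3

3


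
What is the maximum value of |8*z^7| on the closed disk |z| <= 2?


Step 1: On |z| = 2, |f(z)| = 8 * |z|^7 = 8 * 2^7
Step 2: By maximum modulus principle, maximum is on boundary.
Step 3: Maximum = 8 * 128 = 1024

1024
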